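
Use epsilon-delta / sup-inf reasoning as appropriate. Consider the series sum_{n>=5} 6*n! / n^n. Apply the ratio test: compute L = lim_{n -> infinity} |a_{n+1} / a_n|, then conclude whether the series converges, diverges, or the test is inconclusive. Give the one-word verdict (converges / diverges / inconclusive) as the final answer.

Let a_n denote the general term. Form the ratio a_{n+1}/a_n and simplify:
a_{n+1}/a_n = (n/(n + 1))^n
Take the limit as n -> infinity: L = exp(-1).
Since L = exp(-1) < 1, the ratio test implies the series converges.

converges


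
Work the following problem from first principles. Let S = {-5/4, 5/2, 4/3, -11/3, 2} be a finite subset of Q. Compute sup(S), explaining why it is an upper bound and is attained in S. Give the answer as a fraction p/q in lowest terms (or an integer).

S is finite, so sup(S) = max(S).
Sorted decreasing:
5/2, 2, 4/3, -5/4, -11/3
The extremum is 5/2.
For every x in S, x <= 5/2. And 5/2 is in S, so it is attained.
Therefore sup(S) = 5/2.

5/2


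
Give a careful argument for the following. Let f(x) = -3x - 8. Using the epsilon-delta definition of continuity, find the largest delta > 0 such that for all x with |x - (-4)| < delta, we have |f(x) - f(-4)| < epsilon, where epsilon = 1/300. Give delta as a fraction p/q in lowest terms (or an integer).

We compute f(-4) = -3*(-4) - 8 = 4.
|f(x) - f(-4)| = |-3x - 8 - (4)| = |-3(x - (-4))| = 3|x - (-4)|.
We need 3|x - (-4)| < 1/300, i.e. |x - (-4)| < 1/300 / 3 = 1/900.
So any delta <= 1/900 works. Conversely, if delta > 1/900, then x = -4 + 1/900 satisfies |x - (-4)| = 1/900 < delta but |f(x) - f(-4)| = 3 * 1/900 = 1/300, which is not < 1/300; so no larger delta works.
Hence the largest such delta is 1/900.

1/900


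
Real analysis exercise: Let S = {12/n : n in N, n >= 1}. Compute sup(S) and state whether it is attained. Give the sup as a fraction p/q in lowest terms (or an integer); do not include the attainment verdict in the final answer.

Analysis:
- Values: 12, 6, 4, 3, ... strictly decreasing.
- The maximum is 12 (n=1); sup = 12 (attained).
- The set is bounded below by 0; 12/n -> 0 so 0 is the greatest lower bound.
- 0 is not in the set, so inf = 0 is not attained.
Conclusion: sup(S) = 12, attained in S.

12


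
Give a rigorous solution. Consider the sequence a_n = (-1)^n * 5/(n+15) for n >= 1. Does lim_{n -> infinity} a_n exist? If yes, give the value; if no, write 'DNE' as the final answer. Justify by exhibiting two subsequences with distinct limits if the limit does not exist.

Examine the behaviour of a_n along subsequences.
Even-n subsequence a_{2k} = 5/(2k+15) -> 0. Odd-n subsequence a_{2k+1} = -5/(2k+16) -> 0. Both tend to 0, which suggests the limit is 0; verify directly.
|a_n - 0| = 5/(n+15) < 5/n for every n >= 1.
Given epsilon > 0, choose a positive integer N > 5/epsilon. Then for all n >= N, |a_n| < 5/n <= 5/N < epsilon.
So by the definition of the limit, lim a_n exists and equals 0.

0


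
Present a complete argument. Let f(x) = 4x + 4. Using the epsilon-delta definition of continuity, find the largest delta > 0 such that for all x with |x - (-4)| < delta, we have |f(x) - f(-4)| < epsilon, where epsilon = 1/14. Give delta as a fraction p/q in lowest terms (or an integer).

We compute f(-4) = 4*(-4) + 4 = -12.
|f(x) - f(-4)| = |4x + 4 - (-12)| = |4(x - (-4))| = 4|x - (-4)|.
We need 4|x - (-4)| < 1/14, i.e. |x - (-4)| < 1/14 / 4 = 1/56.
So any delta <= 1/56 works. Conversely, if delta > 1/56, then x = -4 + 1/56 satisfies |x - (-4)| = 1/56 < delta but |f(x) - f(-4)| = 4 * 1/56 = 1/14, which is not < 1/14; so no larger delta works.
Hence the largest such delta is 1/56.

1/56


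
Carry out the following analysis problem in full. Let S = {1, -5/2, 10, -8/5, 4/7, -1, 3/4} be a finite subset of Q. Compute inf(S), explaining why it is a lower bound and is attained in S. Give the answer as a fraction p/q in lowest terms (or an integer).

S is finite, so inf(S) = min(S).
Sorted increasing:
-5/2, -8/5, -1, 4/7, 3/4, 1, 10
The extremum is -5/2.
For every x in S, x >= -5/2. And -5/2 is in S, so it is attained.
Therefore inf(S) = -5/2.

-5/2


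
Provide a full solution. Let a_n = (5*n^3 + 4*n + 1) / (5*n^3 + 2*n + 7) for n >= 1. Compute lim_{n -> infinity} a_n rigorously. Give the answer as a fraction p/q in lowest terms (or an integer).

Divide numerator and denominator by n^3, the highest power:
numerator / n^3 = 5 + 4/n^2 + n^(-3)
denominator / n^3 = 5 + 2/n^2 + 7/n^3
As n -> infinity, all terms of the form c/n^k (k >= 1) tend to 0.
So numerator / n^3 -> 5 and denominator / n^3 -> 5.
Therefore lim a_n = 1.

1


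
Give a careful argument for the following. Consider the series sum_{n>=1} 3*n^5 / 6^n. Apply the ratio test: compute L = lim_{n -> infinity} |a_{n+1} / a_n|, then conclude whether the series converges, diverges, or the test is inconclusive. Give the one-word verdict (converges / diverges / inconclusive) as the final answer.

Let a_n denote the general term. Form the ratio a_{n+1}/a_n and simplify:
a_{n+1}/a_n = (n + 1)^5/(6*n^5)
Take the limit as n -> infinity: L = 1/6.
Since L = 1/6 < 1, the ratio test implies the series converges.

converges


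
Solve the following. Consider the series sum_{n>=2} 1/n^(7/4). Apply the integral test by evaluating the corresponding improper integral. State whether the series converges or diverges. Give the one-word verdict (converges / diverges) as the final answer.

Let f(x) = x^(-7/4). Then f is positive, continuous, and decreasing on [2, infinity), so the integral test applies.
Compute the improper integral int_{2}^infinity f(x) dx:
  antiderivative F(x) = -4/(3*x^(3/4)).
  As x -> infinity, F(x) -> 0 (since p = 7/4 > 1).
  So int = F(infinity) - F(2) = 0 - (-2*2^(1/4)/3) = 2*2^(1/4)/3.
  Finite, so by the integral test, the series converges.

converges


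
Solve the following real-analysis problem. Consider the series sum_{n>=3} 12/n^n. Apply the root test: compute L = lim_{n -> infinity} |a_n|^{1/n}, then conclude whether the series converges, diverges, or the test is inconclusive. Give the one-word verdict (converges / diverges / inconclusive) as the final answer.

Let a_n denote the general term. Form |a_n|^(1/n) and simplify:
|a_n|^(1/n) = 12^(1/n)/n
Take the limit as n -> infinity: L = 0.
Since L = 0 < 1, the root test implies convergence.

converges


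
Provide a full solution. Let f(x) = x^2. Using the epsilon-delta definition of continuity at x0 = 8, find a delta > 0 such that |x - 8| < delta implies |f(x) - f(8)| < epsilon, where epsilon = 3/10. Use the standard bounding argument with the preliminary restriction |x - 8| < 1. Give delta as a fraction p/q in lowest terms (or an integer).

Factor: |x^2 - (8)^2| = |x - 8| * |x + 8|.
Impose |x - 8| < 1 first. Then |x + 8| = |(x - 8) + 2*(8)| <= |x - 8| + 2*|8| < 1 + 16 = 17.
So |x^2 - (8)^2| < delta * 17.
We need delta * 17 <= 3/10, i.e. delta <= 3/10/17 = 3/170.
Since 3/170 < 1, this is tighter than 1; take delta = 3/170.
So delta = 3/170 works.

3/170


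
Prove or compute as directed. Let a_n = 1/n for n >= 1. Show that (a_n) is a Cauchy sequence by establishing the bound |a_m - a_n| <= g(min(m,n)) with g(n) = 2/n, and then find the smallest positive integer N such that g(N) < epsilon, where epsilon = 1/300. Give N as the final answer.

For any m, n >= 1, by the triangle inequality:
|a_m - a_n| = |1/m - 1/n| <= 1/m + 1/n <= 2/min(m,n).
So g(n) = 2/n bounds the Cauchy difference. Since g(n) -> 0, (a_n) is Cauchy.
Now solve g(N) < 1/300: 2/N < 1/300 <=> N > 2 / (1/300) = 600.
The smallest integer strictly greater than 600 is N = 601.
Check: g(601) = 2/601 = 2/601 < 1/300; g(600) = 1/300 >= 1/300. So N = 601.

601


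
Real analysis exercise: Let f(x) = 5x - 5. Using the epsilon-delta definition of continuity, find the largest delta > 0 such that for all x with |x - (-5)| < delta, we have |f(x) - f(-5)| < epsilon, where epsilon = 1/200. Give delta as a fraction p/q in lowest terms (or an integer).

We compute f(-5) = 5*(-5) - 5 = -30.
|f(x) - f(-5)| = |5x - 5 - (-30)| = |5(x - (-5))| = 5|x - (-5)|.
We need 5|x - (-5)| < 1/200, i.e. |x - (-5)| < 1/200 / 5 = 1/1000.
So any delta <= 1/1000 works. Conversely, if delta > 1/1000, then x = -5 + 1/1000 satisfies |x - (-5)| = 1/1000 < delta but |f(x) - f(-5)| = 5 * 1/1000 = 1/200, which is not < 1/200; so no larger delta works.
Hence the largest such delta is 1/1000.

1/1000


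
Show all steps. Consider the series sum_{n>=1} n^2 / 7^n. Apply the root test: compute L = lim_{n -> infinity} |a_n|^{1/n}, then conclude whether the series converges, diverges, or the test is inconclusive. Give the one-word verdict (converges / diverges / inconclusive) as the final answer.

Let a_n denote the general term. Form |a_n|^(1/n) and simplify:
|a_n|^(1/n) = n^(2/n)/7
Take the limit as n -> infinity: L = 1/7.
Since L = 1/7 < 1, the root test implies convergence.

converges


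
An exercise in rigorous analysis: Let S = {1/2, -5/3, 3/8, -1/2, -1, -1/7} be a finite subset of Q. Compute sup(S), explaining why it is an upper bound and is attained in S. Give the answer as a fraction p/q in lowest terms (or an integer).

S is finite, so sup(S) = max(S).
Sorted decreasing:
1/2, 3/8, -1/7, -1/2, -1, -5/3
The extremum is 1/2.
For every x in S, x <= 1/2. And 1/2 is in S, so it is attained.
Therefore sup(S) = 1/2.

1/2


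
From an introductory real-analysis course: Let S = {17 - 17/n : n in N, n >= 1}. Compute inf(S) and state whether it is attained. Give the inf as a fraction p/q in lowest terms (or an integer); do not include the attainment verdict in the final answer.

Analysis:
- Values: 0, 17/2, 34/3, 51/4, ... strictly increasing.
- Minimum is 0 (n=1); inf = 0 (attained).
- 17 - 17/n -> 17 from below; sup = 17, not attained.
Conclusion: inf(S) = 0, attained in S.

0


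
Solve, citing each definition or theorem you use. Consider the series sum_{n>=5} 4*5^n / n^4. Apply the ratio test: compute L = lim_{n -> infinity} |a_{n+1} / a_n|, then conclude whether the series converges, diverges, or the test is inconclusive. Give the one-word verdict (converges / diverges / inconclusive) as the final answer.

Let a_n denote the general term. Form the ratio a_{n+1}/a_n and simplify:
a_{n+1}/a_n = 5*n^4/(n + 1)^4
Take the limit as n -> infinity: L = 5.
Since L = 5 > 1 (or L = infinity), the ratio test implies the series diverges.

diverges


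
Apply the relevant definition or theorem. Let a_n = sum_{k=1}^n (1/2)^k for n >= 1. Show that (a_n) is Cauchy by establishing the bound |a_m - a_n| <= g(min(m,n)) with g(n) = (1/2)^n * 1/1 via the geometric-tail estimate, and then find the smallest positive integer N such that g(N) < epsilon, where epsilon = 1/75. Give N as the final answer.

For m > n >= 1: |a_m - a_n| = sum_{k=n+1}^m (1/2)^k < sum_{k=n+1}^infinity (1/2)^k = (1/2)^(n+1) / (1 - 1/2) = (1/2)^n * (1/2) * (2/1) = (1/2)^n * 1/1.
So g(n) = (1/2)^n / 1. Since g(n) -> 0, (a_n) is Cauchy.
Now solve g(N) < 1/75: (1/2)^N / 1 < 1/75 <=> 2^N > 1 / (1 * 1/75) = 75.
Check powers of 2: 2^6 = 64 <= 75, 2^7 = 128 > 75.
So the smallest such N is 7. Check: g(7) = 1/(1 * 128) = 1/128 < 1/75.

7


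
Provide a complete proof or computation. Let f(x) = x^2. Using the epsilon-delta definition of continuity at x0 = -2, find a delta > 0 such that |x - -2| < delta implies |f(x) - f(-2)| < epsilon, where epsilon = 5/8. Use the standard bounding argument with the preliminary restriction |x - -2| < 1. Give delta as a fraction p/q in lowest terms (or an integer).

Factor: |x^2 - (-2)^2| = |x - -2| * |x + -2|.
Impose |x - -2| < 1 first. Then |x + -2| = |(x - -2) + 2*(-2)| <= |x - -2| + 2*|-2| < 1 + 4 = 5.
So |x^2 - (-2)^2| < delta * 5.
We need delta * 5 <= 5/8, i.e. delta <= 5/8/5 = 1/8.
Since 1/8 < 1, this is tighter than 1; take delta = 1/8.
So delta = 1/8 works.

1/8


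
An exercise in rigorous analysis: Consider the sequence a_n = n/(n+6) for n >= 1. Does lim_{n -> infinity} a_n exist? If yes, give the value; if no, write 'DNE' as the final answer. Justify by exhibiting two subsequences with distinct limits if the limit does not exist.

Examine the behaviour of a_n along subsequences.
Even-n subsequence a_{2k} = (2k)/(2k+6) -> 1. Odd-n subsequence a_{2k+1} = (2k+1)/(2k+7) -> 1. Both tend to 1, which suggests the limit is 1; verify directly.
|a_n - 1| = |n - (n+6)| / (n+6) = 6/(n+6) < 6/n for every n >= 1.
Given epsilon > 0, choose a positive integer N > 6/epsilon. Then for all n >= N, |a_n - 1| < 6/n <= 6/N < epsilon.
So by the definition of the limit, lim a_n exists and equals 1.

1


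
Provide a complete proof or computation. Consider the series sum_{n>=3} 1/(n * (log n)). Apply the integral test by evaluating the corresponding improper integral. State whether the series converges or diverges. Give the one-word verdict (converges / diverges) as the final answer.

Let f(x) = 1/(x*log(x)). Then f is positive, continuous, and decreasing on [3, infinity), so the integral test applies.
Compute the improper integral int_{3}^infinity f(x) dx:
  antiderivative F(x) = log(log(x)).
  F(x) = log(log(x)) -> infinity as x -> infinity. The integral diverges, so by the integral test, the series diverges.

diverges


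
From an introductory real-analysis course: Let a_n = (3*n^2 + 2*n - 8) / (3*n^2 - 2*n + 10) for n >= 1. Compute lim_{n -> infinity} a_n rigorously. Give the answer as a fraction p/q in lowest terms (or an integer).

Divide numerator and denominator by n^2, the highest power:
numerator / n^2 = 3 + 2/n - 8/n^2
denominator / n^2 = 3 - 2/n + 10/n^2
As n -> infinity, all terms of the form c/n^k (k >= 1) tend to 0.
So numerator / n^2 -> 3 and denominator / n^2 -> 3.
Therefore lim a_n = 1.

1


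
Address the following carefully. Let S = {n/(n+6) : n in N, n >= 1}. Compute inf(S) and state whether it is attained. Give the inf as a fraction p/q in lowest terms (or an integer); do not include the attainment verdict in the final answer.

Analysis:
- Values: 1/7, 1/4, 1/3, 2/5, ... strictly increasing.
- Minimum is 1/7 (n=1); inf = 1/7 (attained).
- n/(n+6) = 1 - 6/(n+6) -> 1 from below as n -> infinity, and never equals 1.
- So sup = 1 (not attained).
Conclusion: inf(S) = 1/7, attained in S.

1/7


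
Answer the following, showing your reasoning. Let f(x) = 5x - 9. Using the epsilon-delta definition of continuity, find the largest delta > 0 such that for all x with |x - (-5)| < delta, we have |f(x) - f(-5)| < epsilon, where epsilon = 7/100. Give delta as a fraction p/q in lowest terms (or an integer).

We compute f(-5) = 5*(-5) - 9 = -34.
|f(x) - f(-5)| = |5x - 9 - (-34)| = |5(x - (-5))| = 5|x - (-5)|.
We need 5|x - (-5)| < 7/100, i.e. |x - (-5)| < 7/100 / 5 = 7/500.
So any delta <= 7/500 works. Conversely, if delta > 7/500, then x = -5 + 7/500 satisfies |x - (-5)| = 7/500 < delta but |f(x) - f(-5)| = 5 * 7/500 = 7/100, which is not < 7/100; so no larger delta works.
Hence the largest such delta is 7/500.

7/500


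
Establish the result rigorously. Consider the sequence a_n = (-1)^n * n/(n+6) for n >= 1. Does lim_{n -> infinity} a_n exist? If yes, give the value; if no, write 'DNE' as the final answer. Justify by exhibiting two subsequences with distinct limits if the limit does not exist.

Examine the behaviour of a_n along subsequences.
a_{2k} = 2k/(2k+6) -> 1. a_{2k+1} = -(2k+1)/(2k+7) -> -1.
Since these two subsequential limits are 1 and -1, distinct, the full sequence cannot converge (a convergent sequence has all subsequences tending to the same limit). So lim a_n does not exist.

DNE


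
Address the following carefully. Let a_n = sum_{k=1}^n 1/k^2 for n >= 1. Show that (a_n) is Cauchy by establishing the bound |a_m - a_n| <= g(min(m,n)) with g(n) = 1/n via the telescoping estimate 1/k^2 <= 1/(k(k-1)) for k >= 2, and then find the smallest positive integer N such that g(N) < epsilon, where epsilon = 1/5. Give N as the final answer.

For m > n >= 1: |a_m - a_n| = sum_{k=n+1}^m 1/k^2.
Use 1/k^2 <= 1/(k(k-1)) = 1/(k-1) - 1/k for k >= 2:
sum_{k=n+1}^m 1/k^2 <= sum_{k=n+1}^m (1/(k-1) - 1/k) = 1/n - 1/m <= 1/n.
By symmetry the same bound holds with n,m swapped, so |a_m - a_n| <= 1/min(m,n) = g(min(m,n)). Since g(n) -> 0, (a_n) is Cauchy.
Now solve g(N) < 1/5: 1/N < 1/5 <=> N > 1/(1/5) = 5.
The smallest integer strictly greater than 5 is N = 6.
Check: g(6) = 1/6 < 1/5; g(5) = 1/5 >= 1/5. So N = 6.

6


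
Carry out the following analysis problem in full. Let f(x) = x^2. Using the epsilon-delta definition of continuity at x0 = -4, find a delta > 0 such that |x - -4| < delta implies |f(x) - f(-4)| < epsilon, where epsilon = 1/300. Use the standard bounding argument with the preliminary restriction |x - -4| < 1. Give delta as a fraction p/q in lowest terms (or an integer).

Factor: |x^2 - (-4)^2| = |x - -4| * |x + -4|.
Impose |x - -4| < 1 first. Then |x + -4| = |(x - -4) + 2*(-4)| <= |x - -4| + 2*|-4| < 1 + 8 = 9.
So |x^2 - (-4)^2| < delta * 9.
We need delta * 9 <= 1/300, i.e. delta <= 1/300/9 = 1/2700.
Since 1/2700 < 1, this is tighter than 1; take delta = 1/2700.
So delta = 1/2700 works.

1/2700


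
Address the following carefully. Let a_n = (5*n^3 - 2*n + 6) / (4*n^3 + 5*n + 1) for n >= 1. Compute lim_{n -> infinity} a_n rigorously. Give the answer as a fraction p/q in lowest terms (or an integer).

Divide numerator and denominator by n^3, the highest power:
numerator / n^3 = 5 - 2/n^2 + 6/n^3
denominator / n^3 = 4 + 5/n^2 + n^(-3)
As n -> infinity, all terms of the form c/n^k (k >= 1) tend to 0.
So numerator / n^3 -> 5 and denominator / n^3 -> 4.
Therefore lim a_n = 5/4.

5/4


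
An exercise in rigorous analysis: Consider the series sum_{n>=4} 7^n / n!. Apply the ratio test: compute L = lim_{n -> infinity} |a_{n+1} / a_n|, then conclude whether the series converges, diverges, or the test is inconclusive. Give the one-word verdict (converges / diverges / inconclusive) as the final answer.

Let a_n denote the general term. Form the ratio a_{n+1}/a_n and simplify:
a_{n+1}/a_n = 7/(n + 1)
Take the limit as n -> infinity: L = 0.
Since L = 0 < 1, the ratio test implies the series converges.

converges


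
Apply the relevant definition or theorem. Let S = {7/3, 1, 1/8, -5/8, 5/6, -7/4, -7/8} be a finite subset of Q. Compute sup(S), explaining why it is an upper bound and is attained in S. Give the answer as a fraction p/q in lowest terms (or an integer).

S is finite, so sup(S) = max(S).
Sorted decreasing:
7/3, 1, 5/6, 1/8, -5/8, -7/8, -7/4
The extremum is 7/3.
For every x in S, x <= 7/3. And 7/3 is in S, so it is attained.
Therefore sup(S) = 7/3.

7/3


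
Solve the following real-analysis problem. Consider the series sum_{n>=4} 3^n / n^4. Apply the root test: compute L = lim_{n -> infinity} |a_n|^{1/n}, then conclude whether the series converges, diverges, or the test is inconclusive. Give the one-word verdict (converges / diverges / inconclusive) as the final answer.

Let a_n denote the general term. Form |a_n|^(1/n) and simplify:
|a_n|^(1/n) = 3/n^(4/n)
Take the limit as n -> infinity: L = 3.
Since L = 3 > 1, the root test implies divergence.

diverges


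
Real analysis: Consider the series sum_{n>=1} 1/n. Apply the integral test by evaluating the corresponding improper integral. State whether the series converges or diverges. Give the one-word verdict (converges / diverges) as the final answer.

Let f(x) = 1/x. Then f is positive, continuous, and decreasing on [1, infinity), so the integral test applies.
Compute the improper integral int_{1}^infinity f(x) dx:
  antiderivative F(x) = log(x).
  As x -> infinity, log(x) -> infinity.
  So int = infinity - log(1) = infinity. By the integral test, the series diverges.

diverges


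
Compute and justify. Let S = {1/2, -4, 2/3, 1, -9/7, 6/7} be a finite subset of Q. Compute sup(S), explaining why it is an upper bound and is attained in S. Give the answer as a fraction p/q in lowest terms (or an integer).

S is finite, so sup(S) = max(S).
Sorted decreasing:
1, 6/7, 2/3, 1/2, -9/7, -4
The extremum is 1.
For every x in S, x <= 1. And 1 is in S, so it is attained.
Therefore sup(S) = 1.

1


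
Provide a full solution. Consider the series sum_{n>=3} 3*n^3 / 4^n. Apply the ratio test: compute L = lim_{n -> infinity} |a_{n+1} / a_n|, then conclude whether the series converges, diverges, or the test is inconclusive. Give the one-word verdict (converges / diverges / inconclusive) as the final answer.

Let a_n denote the general term. Form the ratio a_{n+1}/a_n and simplify:
a_{n+1}/a_n = (n + 1)^3/(4*n^3)
Take the limit as n -> infinity: L = 1/4.
Since L = 1/4 < 1, the ratio test implies the series converges.

converges


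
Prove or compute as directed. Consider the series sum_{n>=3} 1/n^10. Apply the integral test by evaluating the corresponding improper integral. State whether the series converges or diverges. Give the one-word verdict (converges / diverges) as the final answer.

Let f(x) = x^(-10). Then f is positive, continuous, and decreasing on [3, infinity), so the integral test applies.
Compute the improper integral int_{3}^infinity f(x) dx:
  antiderivative F(x) = -1/(9*x^9).
  As x -> infinity, F(x) -> 0 (since p = 10 > 1).
  So int = F(infinity) - F(3) = 0 - (-1/177147) = 1/177147.
  Finite, so by the integral test, the series converges.

converges


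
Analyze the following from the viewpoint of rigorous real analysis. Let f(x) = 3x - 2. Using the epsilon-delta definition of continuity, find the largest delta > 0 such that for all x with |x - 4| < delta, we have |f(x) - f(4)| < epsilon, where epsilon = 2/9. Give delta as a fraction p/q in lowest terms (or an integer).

We compute f(4) = 3*(4) - 2 = 10.
|f(x) - f(4)| = |3x - 2 - (10)| = |3(x - 4)| = 3|x - 4|.
We need 3|x - 4| < 2/9, i.e. |x - 4| < 2/9 / 3 = 2/27.
So any delta <= 2/27 works. Conversely, if delta > 2/27, then x = 4 + 2/27 satisfies |x - 4| = 2/27 < delta but |f(x) - f(4)| = 3 * 2/27 = 2/9, which is not < 2/9; so no larger delta works.
Hence the largest such delta is 2/27.

2/27


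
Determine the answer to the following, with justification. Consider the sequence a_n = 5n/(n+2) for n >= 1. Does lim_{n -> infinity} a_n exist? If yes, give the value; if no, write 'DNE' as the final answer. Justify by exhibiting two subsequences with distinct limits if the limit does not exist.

Examine the behaviour of a_n along subsequences.
Even-n subsequence a_{2k} = 5(2k)/(2k+2) -> 5. Odd-n subsequence a_{2k+1} = 5(2k+1)/(2k+3) -> 5. Both tend to 5, which suggests the limit is 5; verify directly.
|a_n - 5| = |5n - 5(n+2)| / (n+2) = 10/(n+2) < 10/n for every n >= 1.
Given epsilon > 0, choose a positive integer N > 10/epsilon. Then for all n >= N, |a_n - 5| < 10/n <= 10/N < epsilon.
So by the definition of the limit, lim a_n exists and equals 5.

5


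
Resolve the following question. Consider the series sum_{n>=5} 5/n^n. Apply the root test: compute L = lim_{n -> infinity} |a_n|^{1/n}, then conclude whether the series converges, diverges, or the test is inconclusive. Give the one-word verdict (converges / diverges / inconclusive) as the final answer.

Let a_n denote the general term. Form |a_n|^(1/n) and simplify:
|a_n|^(1/n) = 5^(1/n)/n
Take the limit as n -> infinity: L = 0.
Since L = 0 < 1, the root test implies convergence.

converges


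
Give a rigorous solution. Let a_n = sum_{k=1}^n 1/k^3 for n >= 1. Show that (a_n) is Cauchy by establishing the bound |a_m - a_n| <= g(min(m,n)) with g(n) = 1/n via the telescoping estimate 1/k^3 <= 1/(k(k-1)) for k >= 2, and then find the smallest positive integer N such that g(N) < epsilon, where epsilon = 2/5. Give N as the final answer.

For m > n >= 1: |a_m - a_n| = sum_{k=n+1}^m 1/k^3.
Use 1/k^3 <= 1/(k(k-1)) = 1/(k-1) - 1/k for k >= 2 (which holds since k^3 >= k^2 >= k(k-1) for k >= 2):
sum_{k=n+1}^m 1/k^3 <= sum_{k=n+1}^m (1/(k-1) - 1/k) = 1/n - 1/m <= 1/n.
By symmetry the same bound holds with n,m swapped, so |a_m - a_n| <= 1/min(m,n) = g(min(m,n)). Since g(n) -> 0, (a_n) is Cauchy.
Now solve g(N) < 2/5: 1/N < 2/5 <=> N > 1/(2/5) = 5/2.
The smallest integer strictly greater than 5/2 is N = 3.
Check: g(3) = 1/3 < 2/5; g(2) = 1/2 >= 2/5. So N = 3.

3


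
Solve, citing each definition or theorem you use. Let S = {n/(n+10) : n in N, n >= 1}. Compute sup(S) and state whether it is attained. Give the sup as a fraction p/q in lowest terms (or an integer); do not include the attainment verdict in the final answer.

Analysis:
- Values: 1/11, 1/6, 3/13, 2/7, ... strictly increasing.
- Minimum is 1/11 (n=1); inf = 1/11 (attained).
- n/(n+10) = 1 - 10/(n+10) -> 1 from below as n -> infinity, and never equals 1.
- So sup = 1 (not attained).
Conclusion: sup(S) = 1, not attained in S.

1


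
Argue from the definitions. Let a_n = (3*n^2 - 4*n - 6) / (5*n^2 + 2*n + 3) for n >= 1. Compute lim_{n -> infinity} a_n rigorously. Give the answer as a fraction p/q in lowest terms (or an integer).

Divide numerator and denominator by n^2, the highest power:
numerator / n^2 = 3 - 4/n - 6/n^2
denominator / n^2 = 5 + 2/n + 3/n^2
As n -> infinity, all terms of the form c/n^k (k >= 1) tend to 0.
So numerator / n^2 -> 3 and denominator / n^2 -> 5.
Therefore lim a_n = 3/5.

3/5


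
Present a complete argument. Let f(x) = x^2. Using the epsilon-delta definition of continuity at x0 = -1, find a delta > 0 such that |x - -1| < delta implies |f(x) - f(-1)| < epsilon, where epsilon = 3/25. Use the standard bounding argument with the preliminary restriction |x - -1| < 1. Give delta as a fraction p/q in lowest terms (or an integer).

Factor: |x^2 - (-1)^2| = |x - -1| * |x + -1|.
Impose |x - -1| < 1 first. Then |x + -1| = |(x - -1) + 2*(-1)| <= |x - -1| + 2*|-1| < 1 + 2 = 3.
So |x^2 - (-1)^2| < delta * 3.
We need delta * 3 <= 3/25, i.e. delta <= 3/25/3 = 1/25.
Since 1/25 < 1, this is tighter than 1; take delta = 1/25.
So delta = 1/25 works.

1/25


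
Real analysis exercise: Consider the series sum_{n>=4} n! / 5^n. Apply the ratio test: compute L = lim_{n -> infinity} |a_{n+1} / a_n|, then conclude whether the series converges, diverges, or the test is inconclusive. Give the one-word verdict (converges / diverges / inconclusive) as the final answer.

Let a_n denote the general term. Form the ratio a_{n+1}/a_n and simplify:
a_{n+1}/a_n = n/5 + 1/5
Take the limit as n -> infinity: L = infinity.
Since L = infinity > 1 (or L = infinity), the ratio test implies the series diverges.

diverges


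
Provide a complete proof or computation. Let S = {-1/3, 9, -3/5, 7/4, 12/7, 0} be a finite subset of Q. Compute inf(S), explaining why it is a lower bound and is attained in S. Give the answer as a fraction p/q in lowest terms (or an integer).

S is finite, so inf(S) = min(S).
Sorted increasing:
-3/5, -1/3, 0, 12/7, 7/4, 9
The extremum is -3/5.
For every x in S, x >= -3/5. And -3/5 is in S, so it is attained.
Therefore inf(S) = -3/5.

-3/5


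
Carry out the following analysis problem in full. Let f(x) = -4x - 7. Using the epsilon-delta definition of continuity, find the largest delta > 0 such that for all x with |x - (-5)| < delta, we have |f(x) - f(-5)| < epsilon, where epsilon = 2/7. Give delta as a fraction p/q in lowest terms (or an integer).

We compute f(-5) = -4*(-5) - 7 = 13.
|f(x) - f(-5)| = |-4x - 7 - (13)| = |-4(x - (-5))| = 4|x - (-5)|.
We need 4|x - (-5)| < 2/7, i.e. |x - (-5)| < 2/7 / 4 = 1/14.
So any delta <= 1/14 works. Conversely, if delta > 1/14, then x = -5 + 1/14 satisfies |x - (-5)| = 1/14 < delta but |f(x) - f(-5)| = 4 * 1/14 = 2/7, which is not < 2/7; so no larger delta works.
Hence the largest such delta is 1/14.

1/14


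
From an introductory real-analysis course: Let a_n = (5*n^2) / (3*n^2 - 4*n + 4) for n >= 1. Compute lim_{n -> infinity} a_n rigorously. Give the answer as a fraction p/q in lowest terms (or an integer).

Divide numerator and denominator by n^2, the highest power:
numerator / n^2 = 5
denominator / n^2 = 3 - 4/n + 4/n^2
As n -> infinity, all terms of the form c/n^k (k >= 1) tend to 0.
So numerator / n^2 -> 5 and denominator / n^2 -> 3.
Therefore lim a_n = 5/3.

5/3


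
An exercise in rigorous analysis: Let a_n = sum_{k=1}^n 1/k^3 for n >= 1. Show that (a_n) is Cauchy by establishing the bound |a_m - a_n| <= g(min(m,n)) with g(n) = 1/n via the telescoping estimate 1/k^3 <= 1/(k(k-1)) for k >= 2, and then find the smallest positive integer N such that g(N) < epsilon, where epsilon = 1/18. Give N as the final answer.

For m > n >= 1: |a_m - a_n| = sum_{k=n+1}^m 1/k^3.
Use 1/k^3 <= 1/(k(k-1)) = 1/(k-1) - 1/k for k >= 2 (which holds since k^3 >= k^2 >= k(k-1) for k >= 2):
sum_{k=n+1}^m 1/k^3 <= sum_{k=n+1}^m (1/(k-1) - 1/k) = 1/n - 1/m <= 1/n.
By symmetry the same bound holds with n,m swapped, so |a_m - a_n| <= 1/min(m,n) = g(min(m,n)). Since g(n) -> 0, (a_n) is Cauchy.
Now solve g(N) < 1/18: 1/N < 1/18 <=> N > 1/(1/18) = 18.
The smallest integer strictly greater than 18 is N = 19.
Check: g(19) = 1/19 < 1/18; g(18) = 1/18 >= 1/18. So N = 19.

19


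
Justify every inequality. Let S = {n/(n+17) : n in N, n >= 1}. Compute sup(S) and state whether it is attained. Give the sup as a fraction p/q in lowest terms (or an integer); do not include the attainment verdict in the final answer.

Analysis:
- Values: 1/18, 2/19, 3/20, 4/21, ... strictly increasing.
- Minimum is 1/18 (n=1); inf = 1/18 (attained).
- n/(n+17) = 1 - 17/(n+17) -> 1 from below as n -> infinity, and never equals 1.
- So sup = 1 (not attained).
Conclusion: sup(S) = 1, not attained in S.

1


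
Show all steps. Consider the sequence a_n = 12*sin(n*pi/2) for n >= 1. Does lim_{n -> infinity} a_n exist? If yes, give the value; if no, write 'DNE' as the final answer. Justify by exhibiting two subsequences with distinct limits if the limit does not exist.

Examine the behaviour of a_n along subsequences.
a_{4k+1} = 12*sin(pi/2 + 2k*pi) = 12 -> 12. a_{4k+3} = 12*sin(3pi/2 + 2k*pi) = -12 -> -12.
Since these two subsequential limits are 12 and -12, distinct, the full sequence cannot converge (a convergent sequence has all subsequences tending to the same limit). So lim a_n does not exist.

DNE


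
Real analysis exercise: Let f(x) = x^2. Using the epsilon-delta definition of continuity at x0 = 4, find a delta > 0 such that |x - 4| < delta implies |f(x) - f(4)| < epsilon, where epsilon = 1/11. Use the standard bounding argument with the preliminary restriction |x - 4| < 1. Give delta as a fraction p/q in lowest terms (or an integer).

Factor: |x^2 - (4)^2| = |x - 4| * |x + 4|.
Impose |x - 4| < 1 first. Then |x + 4| = |(x - 4) + 2*(4)| <= |x - 4| + 2*|4| < 1 + 8 = 9.
So |x^2 - (4)^2| < delta * 9.
We need delta * 9 <= 1/11, i.e. delta <= 1/11/9 = 1/99.
Since 1/99 < 1, this is tighter than 1; take delta = 1/99.
So delta = 1/99 works.

1/99


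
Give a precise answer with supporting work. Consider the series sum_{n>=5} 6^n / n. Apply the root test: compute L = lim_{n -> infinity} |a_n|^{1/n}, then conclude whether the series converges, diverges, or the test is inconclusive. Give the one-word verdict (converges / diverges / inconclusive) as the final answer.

Let a_n denote the general term. Form |a_n|^(1/n) and simplify:
|a_n|^(1/n) = 6/n^(1/n)
Take the limit as n -> infinity: L = 6.
Since L = 6 > 1, the root test implies divergence.

diverges


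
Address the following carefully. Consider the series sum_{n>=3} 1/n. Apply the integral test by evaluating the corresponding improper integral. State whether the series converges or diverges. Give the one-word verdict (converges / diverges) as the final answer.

Let f(x) = 1/x. Then f is positive, continuous, and decreasing on [3, infinity), so the integral test applies.
Compute the improper integral int_{3}^infinity f(x) dx:
  antiderivative F(x) = log(x).
  As x -> infinity, log(x) -> infinity.
  So int = infinity - log(3) = infinity. By the integral test, the series diverges.

diverges


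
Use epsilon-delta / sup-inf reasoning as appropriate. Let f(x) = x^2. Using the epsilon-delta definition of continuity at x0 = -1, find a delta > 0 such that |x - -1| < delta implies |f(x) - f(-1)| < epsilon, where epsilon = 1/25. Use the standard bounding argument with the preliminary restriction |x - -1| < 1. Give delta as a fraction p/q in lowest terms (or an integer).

Factor: |x^2 - (-1)^2| = |x - -1| * |x + -1|.
Impose |x - -1| < 1 first. Then |x + -1| = |(x - -1) + 2*(-1)| <= |x - -1| + 2*|-1| < 1 + 2 = 3.
So |x^2 - (-1)^2| < delta * 3.
We need delta * 3 <= 1/25, i.e. delta <= 1/25/3 = 1/75.
Since 1/75 < 1, this is tighter than 1; take delta = 1/75.
So delta = 1/75 works.

1/75


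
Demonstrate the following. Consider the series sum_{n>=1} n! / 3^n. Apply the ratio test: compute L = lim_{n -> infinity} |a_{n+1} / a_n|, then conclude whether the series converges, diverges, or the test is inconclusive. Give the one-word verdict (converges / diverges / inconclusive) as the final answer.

Let a_n denote the general term. Form the ratio a_{n+1}/a_n and simplify:
a_{n+1}/a_n = n/3 + 1/3
Take the limit as n -> infinity: L = infinity.
Since L = infinity > 1 (or L = infinity), the ratio test implies the series diverges.

diverges


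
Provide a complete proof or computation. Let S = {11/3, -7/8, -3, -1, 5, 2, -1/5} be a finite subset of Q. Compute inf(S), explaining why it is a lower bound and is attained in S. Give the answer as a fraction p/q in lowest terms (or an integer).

S is finite, so inf(S) = min(S).
Sorted increasing:
-3, -1, -7/8, -1/5, 2, 11/3, 5
The extremum is -3.
For every x in S, x >= -3. And -3 is in S, so it is attained.
Therefore inf(S) = -3.

-3


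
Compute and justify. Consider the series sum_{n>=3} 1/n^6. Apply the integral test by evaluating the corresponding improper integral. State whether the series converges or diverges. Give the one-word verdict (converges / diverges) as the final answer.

Let f(x) = x^(-6). Then f is positive, continuous, and decreasing on [3, infinity), so the integral test applies.
Compute the improper integral int_{3}^infinity f(x) dx:
  antiderivative F(x) = -1/(5*x^5).
  As x -> infinity, F(x) -> 0 (since p = 6 > 1).
  So int = F(infinity) - F(3) = 0 - (-1/1215) = 1/1215.
  Finite, so by the integral test, the series converges.

converges


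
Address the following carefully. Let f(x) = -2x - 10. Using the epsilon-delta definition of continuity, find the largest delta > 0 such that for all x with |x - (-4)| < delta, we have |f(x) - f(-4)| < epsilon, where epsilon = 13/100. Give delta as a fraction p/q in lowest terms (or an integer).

We compute f(-4) = -2*(-4) - 10 = -2.
|f(x) - f(-4)| = |-2x - 10 - (-2)| = |-2(x - (-4))| = 2|x - (-4)|.
We need 2|x - (-4)| < 13/100, i.e. |x - (-4)| < 13/100 / 2 = 13/200.
So any delta <= 13/200 works. Conversely, if delta > 13/200, then x = -4 + 13/200 satisfies |x - (-4)| = 13/200 < delta but |f(x) - f(-4)| = 2 * 13/200 = 13/100, which is not < 13/100; so no larger delta works.
Hence the largest such delta is 13/200.

13/200


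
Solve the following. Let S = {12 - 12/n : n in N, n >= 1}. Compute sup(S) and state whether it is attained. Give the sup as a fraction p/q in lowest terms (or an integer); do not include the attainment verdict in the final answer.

Analysis:
- Values: 0, 6, 8, 9, ... strictly increasing.
- Minimum is 0 (n=1); inf = 0 (attained).
- 12 - 12/n -> 12 from below; sup = 12, not attained.
Conclusion: sup(S) = 12, not attained in S.

12


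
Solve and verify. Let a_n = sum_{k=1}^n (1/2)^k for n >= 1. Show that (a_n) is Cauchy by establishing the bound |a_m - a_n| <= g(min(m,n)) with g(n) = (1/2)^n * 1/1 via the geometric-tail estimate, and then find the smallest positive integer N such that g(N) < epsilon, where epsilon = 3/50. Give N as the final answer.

For m > n >= 1: |a_m - a_n| = sum_{k=n+1}^m (1/2)^k < sum_{k=n+1}^infinity (1/2)^k = (1/2)^(n+1) / (1 - 1/2) = (1/2)^n * (1/2) * (2/1) = (1/2)^n * 1/1.
So g(n) = (1/2)^n / 1. Since g(n) -> 0, (a_n) is Cauchy.
Now solve g(N) < 3/50: (1/2)^N / 1 < 3/50 <=> 2^N > 1 / (1 * 3/50) = 50/3.
Check powers of 2: 2^4 = 16 <= 50/3, 2^5 = 32 > 50/3.
So the smallest such N is 5. Check: g(5) = 1/(1 * 32) = 1/32 < 3/50.

5


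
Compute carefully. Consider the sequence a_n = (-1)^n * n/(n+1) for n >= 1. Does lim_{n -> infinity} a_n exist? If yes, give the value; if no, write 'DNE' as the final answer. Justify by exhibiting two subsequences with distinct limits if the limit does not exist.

Examine the behaviour of a_n along subsequences.
a_{2k} = 2k/(2k+1) -> 1. a_{2k+1} = -(2k+1)/(2k+2) -> -1.
Since these two subsequential limits are 1 and -1, distinct, the full sequence cannot converge (a convergent sequence has all subsequences tending to the same limit). So lim a_n does not exist.

DNE


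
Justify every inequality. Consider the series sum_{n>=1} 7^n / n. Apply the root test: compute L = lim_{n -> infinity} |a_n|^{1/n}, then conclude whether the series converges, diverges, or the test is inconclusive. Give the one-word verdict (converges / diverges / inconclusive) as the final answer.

Let a_n denote the general term. Form |a_n|^(1/n) and simplify:
|a_n|^(1/n) = 7/n^(1/n)
Take the limit as n -> infinity: L = 7.
Since L = 7 > 1, the root test implies divergence.

diverges


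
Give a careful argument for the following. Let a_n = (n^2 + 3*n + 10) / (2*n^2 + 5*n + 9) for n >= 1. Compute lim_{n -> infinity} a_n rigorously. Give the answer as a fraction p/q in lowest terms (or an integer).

Divide numerator and denominator by n^2, the highest power:
numerator / n^2 = 1 + 3/n + 10/n^2
denominator / n^2 = 2 + 5/n + 9/n^2
As n -> infinity, all terms of the form c/n^k (k >= 1) tend to 0.
So numerator / n^2 -> 1 and denominator / n^2 -> 2.
Therefore lim a_n = 1/2.

1/2


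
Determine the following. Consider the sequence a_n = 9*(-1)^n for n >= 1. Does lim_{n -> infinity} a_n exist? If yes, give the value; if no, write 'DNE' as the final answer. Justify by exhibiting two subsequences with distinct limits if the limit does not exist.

Examine the behaviour of a_n along subsequences.
Even-n subsequence a_{2k} = 9 -> 9. Odd-n subsequence a_{2k+1} = -9 -> -9.
Since these two subsequential limits are 9 and -9, distinct, the full sequence cannot converge (a convergent sequence has all subsequences tending to the same limit). So lim a_n does not exist.

DNE


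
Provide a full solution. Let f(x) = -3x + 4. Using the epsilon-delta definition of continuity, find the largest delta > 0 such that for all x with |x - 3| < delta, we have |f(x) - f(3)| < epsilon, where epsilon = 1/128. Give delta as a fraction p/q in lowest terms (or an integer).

We compute f(3) = -3*(3) + 4 = -5.
|f(x) - f(3)| = |-3x + 4 - (-5)| = |-3(x - 3)| = 3|x - 3|.
We need 3|x - 3| < 1/128, i.e. |x - 3| < 1/128 / 3 = 1/384.
So any delta <= 1/384 works. Conversely, if delta > 1/384, then x = 3 + 1/384 satisfies |x - 3| = 1/384 < delta but |f(x) - f(3)| = 3 * 1/384 = 1/128, which is not < 1/128; so no larger delta works.
Hence the largest such delta is 1/384.

1/384


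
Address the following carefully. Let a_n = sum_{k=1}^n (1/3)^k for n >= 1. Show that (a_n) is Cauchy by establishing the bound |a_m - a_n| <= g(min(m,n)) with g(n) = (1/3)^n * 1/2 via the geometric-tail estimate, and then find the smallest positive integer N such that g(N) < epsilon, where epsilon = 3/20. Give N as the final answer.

For m > n >= 1: |a_m - a_n| = sum_{k=n+1}^m (1/3)^k < sum_{k=n+1}^infinity (1/3)^k = (1/3)^(n+1) / (1 - 1/3) = (1/3)^n * (1/3) * (3/2) = (1/3)^n * 1/2.
So g(n) = (1/3)^n / 2. Since g(n) -> 0, (a_n) is Cauchy.
Now solve g(N) < 3/20: (1/3)^N / 2 < 3/20 <=> 3^N > 1 / (2 * 3/20) = 10/3.
Check powers of 3: 3^1 = 3 <= 10/3, 3^2 = 9 > 10/3.
So the smallest such N is 2. Check: g(2) = 1/(2 * 9) = 1/18 < 3/20.

2


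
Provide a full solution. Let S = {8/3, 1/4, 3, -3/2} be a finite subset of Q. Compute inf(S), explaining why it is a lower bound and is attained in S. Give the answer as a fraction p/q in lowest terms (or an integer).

S is finite, so inf(S) = min(S).
Sorted increasing:
-3/2, 1/4, 8/3, 3
The extremum is -3/2.
For every x in S, x >= -3/2. And -3/2 is in S, so it is attained.
Therefore inf(S) = -3/2.

-3/2


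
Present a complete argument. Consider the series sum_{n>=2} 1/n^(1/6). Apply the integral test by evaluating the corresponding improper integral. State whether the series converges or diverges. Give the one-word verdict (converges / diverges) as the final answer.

Let f(x) = x^(-1/6). Then f is positive, continuous, and decreasing on [2, infinity), so the integral test applies.
Compute the improper integral int_{2}^infinity f(x) dx:
  antiderivative F(x) = 6*x^(5/6)/5.
  As x -> infinity, F(x) -> infinity (since p = 1/6 < 1).
  So the integral diverges. By the integral test, the series diverges.

diverges
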